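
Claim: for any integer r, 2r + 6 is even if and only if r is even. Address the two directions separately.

(⇒) This fails: take r = 1. Then 2r + 6 = 8, which is even, yet r = 1 is odd, not even.

(⇐) Suppose r is even. Since 2 is even, 2r is even for every r, so 2r + 6 has the same parity as 6, which is even. Hence 2r + 6 is even.

Only the reverse direction holds.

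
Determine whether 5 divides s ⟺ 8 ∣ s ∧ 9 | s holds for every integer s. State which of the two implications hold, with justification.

Both directions fail.

(→) This fails: take s = 5. Certainly 5 ∣ 5, but 8 ∤ 5.

(←) This fails: take s = 72. Both 8 ∣ 72 and 9 ∣ 72, yet 72 is not a multiple of 5 (since 72 = 14·5 + 2), so 5 ∤ 72.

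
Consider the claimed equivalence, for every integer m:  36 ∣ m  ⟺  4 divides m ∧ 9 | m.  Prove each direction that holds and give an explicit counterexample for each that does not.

The biconditional holds.

[⇒] If 36 ∣ m, write m = 36q. Since 36 = 9·4, m = 4·(9q), so 4 ∣ m; and since 36 = 4·9, m = 9·(4q), so 9 ∣ m.

[⇐] Suppose 4 ∣ m and 9 ∣ m. Any common multiple of 4 and 9 is a multiple of their lcm; here gcd(4, 9) = 1, so lcm(4, 9) = 4·9 = 36, so 36 ∣ m.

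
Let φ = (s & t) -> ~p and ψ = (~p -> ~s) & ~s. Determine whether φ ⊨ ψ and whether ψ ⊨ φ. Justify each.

Forward direction. This fails. Under t = F, s = T, p = F, the left side is true but the right side is false.

Converse. Assume the antecedent. If t is true, the antecedent forces (t = T, s = F, p = F) or (t = T, s = F, p = T), and (s & t) -> ~p holds there. If t is false, (s & t) -> ~p reduces to true regardless of the other variables. Either way (s & t) -> ~p holds.

Only the converse holds.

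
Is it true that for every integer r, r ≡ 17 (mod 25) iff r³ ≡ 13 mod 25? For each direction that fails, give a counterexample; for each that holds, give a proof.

[⇐] Suppose r³ ≡ 13 (mod 25). The only residue r in {0, …, 24} with r³ ≡ 13 (mod 25) is r = 17, so r ≡ 17 (mod 25).

[⇒] Suppose r ≡ 17 (mod 25). Write r = 25j + 17. Then (25j + 17)³ = 15625j³ + 31875j² + 21675j + 4913 = 25(625j³ + 1275j² + 867j + 196) + 13, so r³ ≡ 13 (mod 25).

Equivalent; both directions hold.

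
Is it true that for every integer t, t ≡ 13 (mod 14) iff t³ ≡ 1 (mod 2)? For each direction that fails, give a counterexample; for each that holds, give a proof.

The forward direction holds; the converse fails.

[⇐] This fails: take t = 1. Then 1³ = 1 ≡ 1 (mod 2), yet 1 ≡ 1 (mod 14), not 13.

[⇒] Suppose t ≡ 13 (mod 14). Then t³ ≡ 13³ = 2197 (mod 14), and since 2 ∣ 14, also t³ ≡ 1 (mod 2).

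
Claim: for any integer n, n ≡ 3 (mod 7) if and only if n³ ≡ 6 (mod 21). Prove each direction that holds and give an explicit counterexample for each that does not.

[⇒] This fails: take n = 10. Then 10 ≡ 3 (mod 7), but 10³ = 1000 ≡ 13 (mod 21), not 6.

[⇐] This fails: take n = 6. Then 6³ = 216 ≡ 6 (mod 21), yet 6 ≡ 6 (mod 7), not 3.

Both directions fail.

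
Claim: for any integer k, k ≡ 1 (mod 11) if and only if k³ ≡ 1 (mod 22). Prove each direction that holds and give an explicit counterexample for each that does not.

[⇒] This fails: take k = 12. Then 12 ≡ 1 (mod 11), but 12³ = 1728 ≡ 12 (mod 22), not 1.

[⇐] Conversely, the residues r modulo 22 with r³ ≡ 1 (mod 22) are exactly {1}, and each is ≡ 1 (mod 11).

Only the reverse direction holds.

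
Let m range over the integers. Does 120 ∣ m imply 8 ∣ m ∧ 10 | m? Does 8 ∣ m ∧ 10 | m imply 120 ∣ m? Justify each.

Only the forward implication holds.

(⟹) If 120 ∣ m, write m = 120q. Since 120 = 15·8, m = 8·(15q), so 8 ∣ m; and since 120 = 12·10, m = 10·(12q), so 10 ∣ m.

(⟸) This fails: take m = 40. Both 8 ∣ 40 and 10 ∣ 40, yet 40 is not a multiple of 120 (since 40 = 0·120 + 40), so 120 ∤ 40.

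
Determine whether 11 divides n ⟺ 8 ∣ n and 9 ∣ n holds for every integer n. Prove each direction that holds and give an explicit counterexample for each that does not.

Neither direction holds.

(→) This fails: take n = 11. Certainly 11 ∣ 11, but 8 ∤ 11.

(←) This fails: take n = 72. Both 8 ∣ 72 and 9 ∣ 72, yet 72 is not a multiple of 11 (since 72 = 6·11 + 6), so 11 ∤ 72.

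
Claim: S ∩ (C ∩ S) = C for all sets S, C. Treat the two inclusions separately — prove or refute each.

(⊆) holds; (⊇) fails.

Forward inclusion. Let x ∈ S ∩ (C ∩ S). Then x ∈ S ∩ C, from which x ∈ C.

Reverse inclusion. This inclusion fails. Take S = ∅, C = {1}; then 1 ∈ C but 1 ∉ S ∩ (C ∩ S).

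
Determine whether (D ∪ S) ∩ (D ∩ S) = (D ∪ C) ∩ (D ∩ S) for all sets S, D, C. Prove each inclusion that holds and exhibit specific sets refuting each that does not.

Forward inclusion. Let x ∈ (D ∪ S) ∩ (D ∩ S). Then either x ∈ S ∩ D and x ∉ C; or x ∈ S ∩ D ∩ C. In each case x ∈ (D ∪ C) ∩ (D ∩ S), so (D ∪ S) ∩ (D ∩ S) ⊆ (D ∪ C) ∩ (D ∩ S).

Reverse inclusion. Let x ∈ (D ∪ C) ∩ (D ∩ S). Then either x ∈ S ∩ D and x ∉ C; or x ∈ S ∩ D ∩ C. In each case x ∈ (D ∪ S) ∩ (D ∩ S), so (D ∪ C) ∩ (D ∩ S) ⊆ (D ∪ S) ∩ (D ∩ S).

Both inclusions hold; the sets are equal.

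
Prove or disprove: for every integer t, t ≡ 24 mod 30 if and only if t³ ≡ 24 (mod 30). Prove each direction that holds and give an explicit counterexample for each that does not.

Converse. Suppose t³ ≡ 24 (mod 30). The only residue r in {0, …, 29} with r³ ≡ 24 (mod 30) is r = 24, so t ≡ 24 (mod 30).

Forward direction. Suppose t ≡ 24 mod 30. Write t = 30j + 24. Then (30j + 24)³ = 27000j³ + 64800j² + 51840j + 13824 = 30(900j³ + 2160j² + 1728j + 460) + 24, so t³ ≡ 24 (mod 30).

Equivalent; both directions hold.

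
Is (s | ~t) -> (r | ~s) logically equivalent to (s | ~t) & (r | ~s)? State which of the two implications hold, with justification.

Only the converse holds.

(⇒) This fails. Under s = F, r = F, t = T, the left side is true but the right side is false.

(⇐) Assume the antecedent. If s is true, the antecedent forces (s = T, r = T, t = F) or (s = T, r = T, t = T), and (s | ~t) -> (r | ~s) holds there. If s is false, (s | ~t) -> (r | ~s) reduces to true regardless of the other variables. Either way (s | ~t) -> (r | ~s) holds.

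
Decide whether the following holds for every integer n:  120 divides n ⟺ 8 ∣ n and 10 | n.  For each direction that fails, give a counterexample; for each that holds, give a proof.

[⇒] If 120 ∣ n, write n = 120q. Since 120 = 15·8, n = 8·(15q), so 8 ∣ n; and since 120 = 12·10, n = 10·(12q), so 10 ∣ n.

[⇐] This fails: take n = 40. Both 8 ∣ 40 and 10 ∣ 40, yet 40 is not a multiple of 120 (since 40 = 0·120 + 40), so 120 ∤ 40.

Not equivalent: only (⇒) holds.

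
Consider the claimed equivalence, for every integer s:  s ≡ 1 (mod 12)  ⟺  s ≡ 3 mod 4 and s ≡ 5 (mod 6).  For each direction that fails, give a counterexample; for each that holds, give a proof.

(⇒) This fails: s = 1 gives 1 ≡ 1 (mod 12) but 1 ≡ 1 (mod 4), so the conjunction on the right does not hold.

(⇐) This fails: s = 11 satisfies both congruences on the right (11 ≡ 3 mod 4 and 11 ≡ 5 mod 6) yet 11 ≡ 11 (mod 12), not 1.

(⇒) fails and (⇐) fails.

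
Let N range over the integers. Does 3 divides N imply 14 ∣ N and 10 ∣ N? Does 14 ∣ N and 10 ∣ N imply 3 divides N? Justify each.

Both directions fail.

[⇒] This fails: take N = 3. Certainly 3 ∣ 3, but 14 ∤ 3.

[⇐] This fails: take N = 70. Both 14 ∣ 70 and 10 ∣ 70, yet 70 is not a multiple of 3 (since 70 = 23·3 + 1), so 3 ∤ 70.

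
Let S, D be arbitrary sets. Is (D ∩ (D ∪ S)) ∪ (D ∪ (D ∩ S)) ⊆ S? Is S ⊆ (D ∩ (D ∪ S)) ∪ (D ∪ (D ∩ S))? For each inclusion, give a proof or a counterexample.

(⊆) This inclusion fails. Take S = ∅, D = {1}; then 1 ∈ (D ∩ (D ∪ S)) ∪ (D ∪ (D ∩ S)) but 1 ∉ S.

(⊇) This inclusion fails. Take S = {1}, D = ∅; then 1 ∈ S but 1 ∉ (D ∩ (D ∪ S)) ∪ (D ∪ (D ∩ S)).

Both inclusions fail.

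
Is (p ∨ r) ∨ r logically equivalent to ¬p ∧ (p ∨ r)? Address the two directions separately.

(→) This fails. Under p = T, r = F, the left side is true but the right side is false.

(←) Assume the antecedent. If p is true, the antecedent cannot hold. If p is false, the antecedent forces (p = F, r = T), and (p ∨ r) ∨ r holds there. Either way (p ∨ r) ∨ r holds.

Only the reverse direction holds.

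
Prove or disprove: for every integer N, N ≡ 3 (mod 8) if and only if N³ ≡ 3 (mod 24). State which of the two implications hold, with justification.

Only the reverse direction holds.

[⇒] This fails: take N = 11. Then 11 ≡ 3 (mod 8), but 11³ = 1331 ≡ 11 (mod 24), not 3.

[⇐] Conversely, the residues r modulo 24 with r³ ≡ 3 (mod 24) are exactly {3}, and each is ≡ 3 (mod 8).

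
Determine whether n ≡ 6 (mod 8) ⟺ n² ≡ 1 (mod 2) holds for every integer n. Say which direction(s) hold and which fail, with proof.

[⇒] This fails: take n = 6. Then 6 ≡ 6 (mod 8), but 6² = 36 ≡ 0 (mod 2), not 1.

[⇐] This fails: take n = 1. Then 1² = 1 ≡ 1 (mod 2), yet 1 ≡ 1 (mod 8), not 6.

Both directions fail.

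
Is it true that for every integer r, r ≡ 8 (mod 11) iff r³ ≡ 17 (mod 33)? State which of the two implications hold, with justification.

Converse. The residues r modulo 33 with r³ ≡ 17 (mod 33) are exactly {8}, and each is ≡ 8 (mod 11).

Forward direction. This fails: take r = 19. Then 19 ≡ 8 (mod 11), but 19³ = 6859 ≡ 28 (mod 33), not 17.

Only the reverse direction holds.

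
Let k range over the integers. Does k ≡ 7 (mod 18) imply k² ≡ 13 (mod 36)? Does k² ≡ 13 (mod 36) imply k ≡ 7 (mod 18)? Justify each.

Only the forward implication holds.

(⇐) This fails: take k = 11. Then 11² = 121 ≡ 13 (mod 36), yet 11 ≡ 11 (mod 18), not 7.

(⇒) Suppose k ≡ 7 (mod 18). Working modulo 36, k ∈ {7, 25}; for each such r, r² ≡ 13 (mod 36).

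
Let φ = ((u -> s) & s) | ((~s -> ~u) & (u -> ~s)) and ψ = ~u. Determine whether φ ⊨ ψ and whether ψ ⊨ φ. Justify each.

(←) Assume the antecedent. If u is true, the antecedent cannot hold. If u is false, the consequent reduces to true regardless of the other variables. Either way the consequent holds.

(→) This fails. Under u = T, s = T, the left side is true but the right side is false.

Not equivalent: only (⇐) holds.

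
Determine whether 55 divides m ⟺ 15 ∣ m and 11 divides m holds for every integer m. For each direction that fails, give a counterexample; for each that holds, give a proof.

(⇒) fails; (⇐) holds.

[⇒] This fails: take m = 55. Certainly 55 ∣ 55, but 15 ∤ 55.

[⇐] Suppose 15 ∣ m and 11 ∣ m. Any common multiple of 15 and 11 is a multiple of their lcm; here gcd(15, 11) = 1, so lcm(15, 11) = 15·11 = 165, so 165 ∣ m. Since 55 ∣ 165, it follows that 55 ∣ m.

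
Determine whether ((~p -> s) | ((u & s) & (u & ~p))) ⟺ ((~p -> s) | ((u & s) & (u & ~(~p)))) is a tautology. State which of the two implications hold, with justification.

Forward direction. Assume the antecedent. If p is true, the consequent reduces to true regardless of the other variables. If p is false, the antecedent forces (p = F, s = T, u = F) or (p = F, s = T, u = T), and the consequent holds there. Either way the consequent holds.

Converse. Assume the antecedent. If p is true, the consequent reduces to true regardless of the other variables. If p is false, the antecedent forces (p = F, s = T, u = F) or (p = F, s = T, u = T), and the consequent holds there. Either way the consequent holds.

Both implications hold.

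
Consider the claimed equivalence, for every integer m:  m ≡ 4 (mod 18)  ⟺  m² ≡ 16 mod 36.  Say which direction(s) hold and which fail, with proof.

Only the forward direction holds.

[⇒] Suppose m ≡ 4 (mod 18). Working modulo 36, m ∈ {4, 22}; for each such r, r² ≡ 16 (mod 36).

[⇐] This fails: take m = 14. Then 14² = 196 ≡ 16 (mod 36), yet 14 ≡ 14 (mod 18), not 4.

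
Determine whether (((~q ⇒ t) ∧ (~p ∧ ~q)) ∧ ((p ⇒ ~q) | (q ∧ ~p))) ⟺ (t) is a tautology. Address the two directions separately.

Forward direction. Assume the antecedent. If p is true, the antecedent cannot hold. If p is false, the antecedent forces (p = F, t = T, q = F), and t holds there. Either way t holds.

Converse. This fails. Under p = T, t = T, q = F, the left side is false but the right side is true.

Only the forward direction holds.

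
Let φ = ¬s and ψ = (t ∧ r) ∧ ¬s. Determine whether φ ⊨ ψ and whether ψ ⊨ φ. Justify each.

Forward direction. This fails. Under r = F, t = F, s = F, the left side is true but the right side is false.

Converse. Assume the antecedent. If r is true, the antecedent forces (r = T, t = T, s = F), and ¬s holds there. If r is false, the antecedent cannot hold. Either way ¬s holds.

Only the reverse direction holds.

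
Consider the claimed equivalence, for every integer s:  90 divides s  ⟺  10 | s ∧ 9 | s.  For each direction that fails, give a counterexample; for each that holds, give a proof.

(⟹) If 90 ∣ s, write s = 90q. Since 90 = 9·10, s = 10·(9q), so 10 ∣ s; and since 90 = 10·9, s = 9·(10q), so 9 ∣ s.

(⟸) Suppose 10 ∣ s and 9 ∣ s. Any common multiple of 10 and 9 is a multiple of their lcm; here gcd(10, 9) = 1, so lcm(10, 9) = 10·9 = 90, so 90 ∣ s.

Equivalent; both directions hold.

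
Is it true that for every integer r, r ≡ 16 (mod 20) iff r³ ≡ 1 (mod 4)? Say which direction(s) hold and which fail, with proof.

Neither direction holds.

(→) This fails: take r = 16. Then 16 ≡ 16 (mod 20), but 16³ = 4096 ≡ 0 (mod 4), not 1.

(←) This fails: take r = 1. Then 1³ = 1 ≡ 1 (mod 4), yet 1 ≡ 1 (mod 20), not 16.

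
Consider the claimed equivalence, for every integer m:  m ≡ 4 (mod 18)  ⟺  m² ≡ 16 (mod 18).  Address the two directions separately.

(⟹) Suppose m ≡ 4 (mod 18). Write m = 18j + 4. Then (18j + 4)² = 324j² + 144j + 16 = 18(18j² + 8j) + 16, so m² ≡ 16 (mod 18).

(⟸) This fails: take m = 14. Then 14² = 196 ≡ 16 (mod 18), yet 14 ≡ 14 (mod 18), not 4.

Only the forward direction holds.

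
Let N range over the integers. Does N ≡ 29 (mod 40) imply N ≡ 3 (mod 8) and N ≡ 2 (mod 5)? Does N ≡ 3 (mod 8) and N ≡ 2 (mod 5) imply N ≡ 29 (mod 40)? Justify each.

Both directions fail.

[⇒] This fails: N = 29 gives 29 ≡ 29 (mod 40) but 29 ≡ 5 (mod 8), so the conjunction on the right does not hold.

[⇐] This fails: N = 27 satisfies both congruences on the right (27 ≡ 3 mod 8 and 27 ≡ 2 mod 5) yet 27 ≡ 27 (mod 40), not 29.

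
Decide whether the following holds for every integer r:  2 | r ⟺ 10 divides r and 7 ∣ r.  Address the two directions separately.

(⟹) This fails: take r = 2. Certainly 2 ∣ 2, but 10 ∤ 2.

(⟸) Suppose 10 ∣ r and 7 ∣ r. Any common multiple of 10 and 7 is a multiple of their lcm; here gcd(10, 7) = 1, so lcm(10, 7) = 10·7 = 70, so 70 ∣ r. Since 2 ∣ 70, it follows that 2 ∣ r.

(⇒) fails; (⇐) holds.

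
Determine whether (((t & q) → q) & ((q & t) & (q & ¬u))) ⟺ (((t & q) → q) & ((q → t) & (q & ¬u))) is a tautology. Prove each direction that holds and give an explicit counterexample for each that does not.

Both implications hold.

(→) Assume the antecedent. If t is true, the antecedent forces (t = T, q = T, u = F), and the consequent holds there. If t is false, the antecedent cannot hold. Either way the consequent holds.

(←) Assume the antecedent. If t is true, the antecedent forces (t = T, q = T, u = F), and the consequent holds there. If t is false, the antecedent cannot hold. Either way the consequent holds.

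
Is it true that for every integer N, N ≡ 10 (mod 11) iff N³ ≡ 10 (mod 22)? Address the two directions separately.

Only the converse holds.

(⟸) The residues r modulo 22 with r³ ≡ 10 (mod 22) are exactly {10}, and each is ≡ 10 (mod 11).

(⟹) This fails: take N = 21. Then 21 ≡ 10 (mod 11), but 21³ = 9261 ≡ 21 (mod 22), not 10.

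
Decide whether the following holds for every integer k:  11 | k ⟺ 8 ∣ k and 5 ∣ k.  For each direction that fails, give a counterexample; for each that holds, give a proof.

Neither direction holds.

[⇒] This fails: take k = 11. Certainly 11 ∣ 11, but 8 ∤ 11.

[⇐] This fails: take k = 40. Both 8 ∣ 40 and 5 ∣ 40, yet 40 is not a multiple of 11 (since 40 = 3·11 + 7), so 11 ∤ 40.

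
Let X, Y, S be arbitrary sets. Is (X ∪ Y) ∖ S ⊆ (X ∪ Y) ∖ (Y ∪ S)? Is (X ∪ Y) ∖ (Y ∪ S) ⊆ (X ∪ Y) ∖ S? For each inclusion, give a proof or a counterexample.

(⊆) fails; (⊇) holds.

Forward inclusion. This inclusion fails. Take X = ∅, Y = {1}, S = ∅; then 1 ∈ (X ∪ Y) ∖ S but 1 ∉ (X ∪ Y) ∖ (Y ∪ S).

Reverse inclusion. Let x ∈ (X ∪ Y) ∖ (Y ∪ S). Then x ∈ X and x ∉ Y, S, from which x ∈ (X ∪ Y) ∖ S.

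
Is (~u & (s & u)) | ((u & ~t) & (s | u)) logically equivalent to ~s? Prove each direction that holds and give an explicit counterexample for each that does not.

(⇒) This fails. Under s = T, t = F, u = T, the left side is true but the right side is false.

(⇐) This fails. Under s = F, t = F, u = F, the left side is false but the right side is true.

(⇒) fails and (⇐) fails.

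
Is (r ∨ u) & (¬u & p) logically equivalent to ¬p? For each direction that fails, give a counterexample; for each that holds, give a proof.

Neither direction holds.

(→) This fails. Under r = T, u = F, p = T, the left side is true but the right side is false.

(←) This fails. Under r = F, u = F, p = F, the left side is false but the right side is true.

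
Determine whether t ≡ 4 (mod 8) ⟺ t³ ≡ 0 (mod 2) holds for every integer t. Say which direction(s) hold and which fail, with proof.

Only the forward implication holds.

(⇒) Suppose t ≡ 4 (mod 8). Then t³ ≡ 4³ = 64 (mod 8), and since 2 ∣ 8, also t³ ≡ 0 (mod 2).

(⇐) This fails: take t = 0. Then 0³ = 0 ≡ 0 (mod 2), yet 0 ≡ 0 (mod 8), not 4.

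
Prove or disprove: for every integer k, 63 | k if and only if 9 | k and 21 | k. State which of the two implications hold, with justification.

[⇒] If 63 ∣ k, write k = 63q. Since 63 = 7·9, k = 9·(7q), so 9 ∣ k; and since 63 = 3·21, k = 21·(3q), so 21 ∣ k.

[⇐] Suppose 9 ∣ k and 21 ∣ k. Any common multiple of 9 and 21 is a multiple of their lcm; here lcm(9, 21) = 9·21/gcd(9, 21) = 189/3 = 63, so 63 ∣ k.

Both implications hold.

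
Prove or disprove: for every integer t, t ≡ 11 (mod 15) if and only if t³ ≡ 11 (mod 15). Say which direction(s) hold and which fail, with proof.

Both directions hold; the statement is true.

[⇐] Suppose t³ ≡ 11 (mod 15). The only residue r in {0, …, 14} with r³ ≡ 11 (mod 15) is r = 11, so t ≡ 11 (mod 15).

[⇒] Suppose t ≡ 11 (mod 15). Write t = 15j + 11. Then (15j + 11)³ = 3375j³ + 7425j² + 5445j + 1331 = 15(225j³ + 495j² + 363j + 88) + 11, so t³ ≡ 11 (mod 15).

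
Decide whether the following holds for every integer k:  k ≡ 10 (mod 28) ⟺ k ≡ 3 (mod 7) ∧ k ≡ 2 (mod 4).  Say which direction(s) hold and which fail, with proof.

(⟸) If k ≡ 3 (mod 7) and k ≡ 2 (mod 4), then by the Chinese remainder theorem k ≡ 10 (mod 28). This is exactly k ≡ 10 (mod 28).

(⟹) Suppose k ≡ 10 (mod 28); write k = 28j + 10. Since 7 ∣ 28, reducing mod 7 gives k ≡ 10 ≡ 3 (mod 7); since 4 ∣ 28, reducing mod 4 gives k ≡ 10 ≡ 2 (mod 4).

Both directions hold.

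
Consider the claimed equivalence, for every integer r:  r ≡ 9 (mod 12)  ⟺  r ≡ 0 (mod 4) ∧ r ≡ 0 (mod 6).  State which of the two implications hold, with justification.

(⇒) fails and (⇐) fails.

(⇒) This fails: r = 9 gives 9 ≡ 9 (mod 12) but 9 ≡ 1 (mod 4), so the conjunction on the right does not hold.

(⇐) This fails: r = 0 satisfies both congruences on the right (0 ≡ 0 mod 4 and 0 ≡ 0 mod 6) yet 0 ≡ 0 (mod 12), not 9.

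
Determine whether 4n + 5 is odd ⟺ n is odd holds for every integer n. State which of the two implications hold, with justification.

Forward direction. This fails: take n = 2. Then 4n + 5 = 13, which is odd, yet n = 2 is even, not odd.

Converse. Suppose n is odd. Since 4 is even, 4n is even for every n, so 4n + 5 has the same parity as 5, which is odd. Hence 4n + 5 is odd.

The forward direction fails; the converse holds.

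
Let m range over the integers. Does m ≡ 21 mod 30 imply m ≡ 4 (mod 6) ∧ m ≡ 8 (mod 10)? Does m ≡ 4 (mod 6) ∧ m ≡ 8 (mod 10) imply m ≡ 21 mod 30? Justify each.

(→) This fails: m = 21 gives 21 ≡ 21 (mod 30) but 21 ≡ 3 (mod 6), so the conjunction on the right does not hold.

(←) This fails: m = 28 satisfies both congruences on the right (28 ≡ 4 mod 6 and 28 ≡ 8 mod 10) yet 28 ≡ 28 (mod 30), not 21.

Both directions fail.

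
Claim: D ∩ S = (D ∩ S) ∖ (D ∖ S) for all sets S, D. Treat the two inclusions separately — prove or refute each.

Forward inclusion. Let x ∈ D ∩ S. Then x ∈ S ∩ D, from which x ∈ (D ∩ S) ∖ (D ∖ S).

Reverse inclusion. Let x ∈ (D ∩ S) ∖ (D ∖ S). Then x ∈ S ∩ D, from which x ∈ D ∩ S.

The two sets are equal.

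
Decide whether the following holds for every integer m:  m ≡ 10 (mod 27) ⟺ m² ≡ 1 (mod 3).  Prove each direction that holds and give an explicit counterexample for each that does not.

(⇒) holds; (⇐) fails.

(⟹) Suppose m ≡ 10 (mod 27). Then m² ≡ 10² = 100 (mod 27), and since 3 ∣ 27, also m² ≡ 1 (mod 3).

(⟸) This fails: take m = 1. Then 1² = 1 ≡ 1 (mod 3), yet 1 ≡ 1 (mod 27), not 10.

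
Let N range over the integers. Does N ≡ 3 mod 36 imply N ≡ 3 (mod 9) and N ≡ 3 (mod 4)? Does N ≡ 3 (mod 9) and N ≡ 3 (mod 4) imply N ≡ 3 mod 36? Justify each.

Both implications hold.

Forward direction. Suppose N ≡ 3 (mod 36); write N = 36j + 3. Since 9 ∣ 36, reducing mod 9 gives N ≡ 3 (mod 9); since 4 ∣ 36, reducing mod 4 gives N ≡ 3 (mod 4).

Converse. If N ≡ 3 (mod 9) and N ≡ 3 (mod 4), then by the Chinese remainder theorem N ≡ 3 (mod 36). This is exactly N ≡ 3 (mod 36).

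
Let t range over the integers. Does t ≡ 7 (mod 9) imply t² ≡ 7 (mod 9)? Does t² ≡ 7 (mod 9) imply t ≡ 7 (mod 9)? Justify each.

Neither direction holds.

(→) This fails: take t = 7. Then 7 ≡ 7 (mod 9), but 7² = 49 ≡ 4 (mod 9), not 7.

(←) This fails: take t = 4. Then 4² = 16 ≡ 7 (mod 9), yet 4 ≡ 4 (mod 9), not 7.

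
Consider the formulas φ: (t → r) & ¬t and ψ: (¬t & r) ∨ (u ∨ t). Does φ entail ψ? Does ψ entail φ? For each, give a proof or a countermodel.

(⇒) This fails. Under u = F, r = F, t = F, the left side is true but the right side is false.

(⇐) This fails. Under u = F, r = F, t = T, the left side is false but the right side is true.

Neither direction holds.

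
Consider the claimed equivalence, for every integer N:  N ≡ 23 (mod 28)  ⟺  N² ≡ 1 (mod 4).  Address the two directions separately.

(⇒) Suppose N ≡ 23 (mod 28). Then N² ≡ 23² = 529 (mod 28), and since 4 ∣ 28, also N² ≡ 1 (mod 4).

(⇐) This fails: take N = 1. Then 1² = 1 ≡ 1 (mod 4), yet 1 ≡ 1 (mod 28), not 23.

(⇒) holds; (⇐) fails.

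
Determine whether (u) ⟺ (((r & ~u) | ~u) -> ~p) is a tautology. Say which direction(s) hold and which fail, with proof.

Not equivalent: only (⇒) holds.

(⟹) Assume the antecedent. If r is true, the antecedent forces (r = T, u = T, p = F) or (r = T, u = T, p = T), and ((r & ~u) | ~u) -> ~p holds there. If r is false, the antecedent forces (r = F, u = T, p = F) or (r = F, u = T, p = T), and ((r & ~u) | ~u) -> ~p holds there. Either way ((r & ~u) | ~u) -> ~p holds.

(⟸) This fails. Under r = F, u = F, p = F, the left side is false but the right side is true.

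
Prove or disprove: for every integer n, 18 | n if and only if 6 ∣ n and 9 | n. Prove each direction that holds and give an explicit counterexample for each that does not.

Both implications hold.

[⇒] If 18 ∣ n, write n = 18q. Since 18 = 3·6, n = 6·(3q), so 6 ∣ n; and since 18 = 2·9, n = 9·(2q), so 9 ∣ n.

[⇐] Suppose 6 ∣ n and 9 ∣ n. Any common multiple of 6 and 9 is a multiple of their lcm; here lcm(6, 9) = 6·9/gcd(6, 9) = 54/3 = 18, so 18 ∣ n.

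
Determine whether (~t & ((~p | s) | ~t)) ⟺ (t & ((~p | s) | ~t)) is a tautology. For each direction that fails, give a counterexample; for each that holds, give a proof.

Both directions fail.

[⇒] This fails. Under t = F, p = F, s = F, the left side is true but the right side is false.

[⇐] This fails. Under t = T, p = F, s = F, the left side is false but the right side is true.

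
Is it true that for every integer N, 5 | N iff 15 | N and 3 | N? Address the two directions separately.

Forward direction. This fails: take N = 5. Certainly 5 ∣ 5, but 15 ∤ 5.

Converse. Suppose 15 ∣ N and 3 ∣ N. Any common multiple of 15 and 3 is a multiple of their lcm; here lcm(15, 3) = 15·3/gcd(15, 3) = 45/3 = 15, so 15 ∣ N. Since 5 ∣ 15, it follows that 5 ∣ N.

(⇒) fails; (⇐) holds.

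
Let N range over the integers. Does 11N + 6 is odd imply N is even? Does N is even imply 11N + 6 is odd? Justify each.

(⇒) This fails: N = 5 gives 11N + 6 = 61, which is odd, but 5 is odd, not even.

(⇐) This also fails: N = 0 is even, but 11N + 6 = 6 is even, not odd.

Neither direction holds.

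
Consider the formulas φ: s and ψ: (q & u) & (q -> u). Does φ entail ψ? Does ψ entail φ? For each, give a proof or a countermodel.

(⇒) This fails. Under u = F, s = T, q = F, the left side is true but the right side is false.

(⇐) This fails. Under u = T, s = F, q = T, the left side is false but the right side is true.

Neither implication holds.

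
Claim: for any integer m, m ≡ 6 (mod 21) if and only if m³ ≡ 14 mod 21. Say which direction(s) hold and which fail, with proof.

(→) This fails: take m = 6. Then 6 ≡ 6 (mod 21), but 6³ = 216 ≡ 6 (mod 21), not 14.

(←) This fails: take m = 14. Then 14³ = 2744 ≡ 14 (mod 21), yet 14 ≡ 14 (mod 21), not 6.

Both directions fail.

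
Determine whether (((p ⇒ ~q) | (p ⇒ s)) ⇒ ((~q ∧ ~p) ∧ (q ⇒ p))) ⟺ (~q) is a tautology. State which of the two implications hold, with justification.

Both directions fail.

[⇒] This fails. Under p = T, s = F, q = T, the left side is true but the right side is false.

[⇐] This fails. Under p = T, s = F, q = F, the left side is false but the right side is true.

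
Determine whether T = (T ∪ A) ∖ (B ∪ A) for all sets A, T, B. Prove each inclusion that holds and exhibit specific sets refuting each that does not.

(⊆) This inclusion fails. Take A = {1}, T = {1}, B = ∅; then 1 ∈ T but 1 ∉ (T ∪ A) ∖ (B ∪ A).

(⊇) Let x ∈ (T ∪ A) ∖ (B ∪ A). Then x ∈ T and x ∉ A, B, from which x ∈ T.

The sets are not equal: only the reverse inclusion holds.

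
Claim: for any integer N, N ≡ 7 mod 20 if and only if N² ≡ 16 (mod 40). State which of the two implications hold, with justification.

Neither direction holds.

(→) This fails: take N = 7. Then 7 ≡ 7 (mod 20), but 7² = 49 ≡ 9 (mod 40), not 16.

(←) This fails: take N = 4. Then 4² = 16 ≡ 16 (mod 40), yet 4 ≡ 4 (mod 20), not 7.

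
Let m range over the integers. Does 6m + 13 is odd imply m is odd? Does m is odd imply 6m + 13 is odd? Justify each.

[⇒] This fails: take m = 6. Then 6m + 13 = 49, which is odd, yet m = 6 is even, not odd.

[⇐] Suppose m is odd. Since 6 is even, 6m is even for every m, so 6m + 13 has the same parity as 13, which is odd. Hence 6m + 13 is odd.

Only the reverse direction holds.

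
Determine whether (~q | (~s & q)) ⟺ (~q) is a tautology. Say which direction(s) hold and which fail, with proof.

Only the converse holds.

(⇒) This fails. Under q = T, s = F, the left side is true but the right side is false.

(⇐) Assume the antecedent. If q is true, the antecedent cannot hold. If q is false, ~q | (~s & q) reduces to true regardless of the other variables. Either way ~q | (~s & q) holds.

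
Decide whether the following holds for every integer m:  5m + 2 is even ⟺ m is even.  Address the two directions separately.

The biconditional holds.

Forward direction. Suppose 5m + 2 is even. Since 5 is odd, 5m and m have the same parity, so 5m + 2 ≡ m + 2 (mod 2). As 2 is even, 5m + 2 is even exactly when m is even. Thus m is even.

Converse. Suppose m is even; write m = 2j. Then 5m + 2 = 5·(2j) + 2 = 2·5j + 2, which is even.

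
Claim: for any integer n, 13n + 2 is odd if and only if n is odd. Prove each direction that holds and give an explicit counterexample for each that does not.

(⟹) Suppose 13n + 2 is odd. Since 13 is odd, 13n and n have the same parity, so 13n + 2 ≡ n + 2 (mod 2). As 2 is even, 13n + 2 is odd exactly when n is odd. Thus n is odd.

(⟸) Conversely, suppose n is odd; write n = 2j + 1. Then 13n + 2 = 13·(2j + 1) + 2 = 2·13j + 15, which is odd.

Equivalent; both directions hold.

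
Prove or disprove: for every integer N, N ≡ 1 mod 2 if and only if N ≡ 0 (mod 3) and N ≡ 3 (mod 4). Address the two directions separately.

The forward direction fails; the converse holds.

(⇒) This fails: N = 1 gives 1 ≡ 1 (mod 2) but 1 ≡ 1 (mod 3), so the conjunction on the right does not hold.

(⇐) Conversely, if N ≡ 0 (mod 3) and N ≡ 3 (mod 4), then by the Chinese remainder theorem N ≡ 3 (mod 12). Since 3 ≡ 1 (mod 2) and 2 ∣ 12, we get N ≡ 1 (mod 2).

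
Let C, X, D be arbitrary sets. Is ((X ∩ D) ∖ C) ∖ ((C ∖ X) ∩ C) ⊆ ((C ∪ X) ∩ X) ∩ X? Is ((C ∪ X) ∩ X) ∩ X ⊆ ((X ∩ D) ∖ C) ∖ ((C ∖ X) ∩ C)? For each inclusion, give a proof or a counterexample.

Only the forward inclusion holds.

Reverse inclusion. This inclusion fails. Take C = ∅, X = {1}, D = ∅; then 1 ∈ ((C ∪ X) ∩ X) ∩ X but 1 ∉ ((X ∩ D) ∖ C) ∖ ((C ∖ X) ∩ C).

Forward inclusion. Let x ∈ ((X ∩ D) ∖ C) ∖ ((C ∖ X) ∩ C). Then x ∈ X ∩ D and x ∉ C, from which x ∈ ((C ∪ X) ∩ X) ∩ X.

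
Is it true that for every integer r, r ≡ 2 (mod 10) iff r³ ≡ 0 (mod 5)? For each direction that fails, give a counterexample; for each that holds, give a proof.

Forward direction. This fails: take r = 2. Then 2 ≡ 2 (mod 10), but 2³ = 8 ≡ 3 (mod 5), not 0.

Converse. This fails: take r = 0. Then 0³ = 0 ≡ 0 (mod 5), yet 0 ≡ 0 (mod 10), not 2.

Neither implication holds.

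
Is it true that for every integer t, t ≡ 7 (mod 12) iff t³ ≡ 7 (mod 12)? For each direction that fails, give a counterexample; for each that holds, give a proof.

Both directions hold; the statement is true.

Forward direction. Suppose t ≡ 7 (mod 12). Write t = 12j + 7. Then (12j + 7)³ = 1728j³ + 3024j² + 1764j + 343 = 12(144j³ + 252j² + 147j + 28) + 7, so t³ ≡ 7 (mod 12).

Converse. Suppose t³ ≡ 7 (mod 12). The only residue r in {0, …, 11} with r³ ≡ 7 (mod 12) is r = 7, so t ≡ 7 (mod 12).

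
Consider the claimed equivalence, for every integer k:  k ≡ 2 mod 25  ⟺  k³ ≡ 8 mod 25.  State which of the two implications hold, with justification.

The biconditional holds.

Forward direction. Suppose k ≡ 2 mod 25. Write k = 25j + 2. Then (25j + 2)³ = 15625j³ + 3750j² + 300j + 8 = 25(625j³ + 150j² + 12j) + 8, so k³ ≡ 8 (mod 25).

Converse. Suppose k³ ≡ 8 (mod 25). The only residue r in {0, …, 24} with r³ ≡ 8 (mod 25) is r = 2, so k ≡ 2 (mod 25).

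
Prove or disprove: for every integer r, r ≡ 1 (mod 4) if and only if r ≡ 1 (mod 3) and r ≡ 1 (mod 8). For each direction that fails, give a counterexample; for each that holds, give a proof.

(⇒) fails; (⇐) holds.

(⟸) If r ≡ 1 (mod 3) and r ≡ 1 (mod 8), then by the Chinese remainder theorem r ≡ 1 (mod 24). Since 1 ≡ 1 (mod 4) and 4 ∣ 24, we get r ≡ 1 (mod 4).

(⟹) This fails: r = 5 gives 5 ≡ 1 (mod 4) but 5 ≡ 2 (mod 3), so the conjunction on the right does not hold.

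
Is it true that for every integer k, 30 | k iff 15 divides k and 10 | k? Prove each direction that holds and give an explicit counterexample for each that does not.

Both directions hold.

[⇒] If 30 ∣ k, write k = 30q. Since 30 = 2·15, k = 15·(2q), so 15 ∣ k; and since 30 = 3·10, k = 10·(3q), so 10 ∣ k.

[⇐] Suppose 15 ∣ k and 10 ∣ k. Any common multiple of 15 and 10 is a multiple of their lcm; here lcm(15, 10) = 15·10/gcd(15, 10) = 150/5 = 30, so 30 ∣ k.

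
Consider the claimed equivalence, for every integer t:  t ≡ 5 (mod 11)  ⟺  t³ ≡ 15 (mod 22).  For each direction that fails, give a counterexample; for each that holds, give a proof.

Only the reverse direction holds.

[⇒] This fails: take t = 16. Then 16 ≡ 5 (mod 11), but 16³ = 4096 ≡ 4 (mod 22), not 15.

[⇐] Conversely, the residues r modulo 22 with r³ ≡ 15 (mod 22) are exactly {5}, and each is ≡ 5 (mod 11).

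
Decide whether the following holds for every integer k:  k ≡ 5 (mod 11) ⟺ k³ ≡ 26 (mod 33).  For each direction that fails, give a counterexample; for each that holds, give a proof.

Converse. The residues r modulo 33 with r³ ≡ 26 (mod 33) are exactly {5}, and each is ≡ 5 (mod 11).

Forward direction. This fails: take k = 16. Then 16 ≡ 5 (mod 11), but 16³ = 4096 ≡ 4 (mod 33), not 26.

Only the converse holds.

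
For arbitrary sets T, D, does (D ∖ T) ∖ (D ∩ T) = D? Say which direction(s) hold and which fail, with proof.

Forward inclusion. Let x ∈ (D ∖ T) ∖ (D ∩ T). Then x ∈ D and x ∉ T, from which x ∈ D.

Reverse inclusion. This inclusion fails. Take T = {1}, D = {1}; then 1 ∈ D but 1 ∉ (D ∖ T) ∖ (D ∩ T).

(⊆) holds; (⊇) fails.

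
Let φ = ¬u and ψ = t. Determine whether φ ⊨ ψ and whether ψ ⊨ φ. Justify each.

Forward direction. This fails. Under t = F, u = F, the left side is true but the right side is false.

Converse. This fails. Under t = T, u = T, the left side is false but the right side is true.

(⇒) fails and (⇐) fails.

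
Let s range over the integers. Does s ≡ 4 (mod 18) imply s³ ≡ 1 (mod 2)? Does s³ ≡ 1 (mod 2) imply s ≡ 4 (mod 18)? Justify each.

[⇒] This fails: take s = 4. Then 4 ≡ 4 (mod 18), but 4³ = 64 ≡ 0 (mod 2), not 1.

[⇐] This fails: take s = 1. Then 1³ = 1 ≡ 1 (mod 2), yet 1 ≡ 1 (mod 18), not 4.

(⇒) fails and (⇐) fails.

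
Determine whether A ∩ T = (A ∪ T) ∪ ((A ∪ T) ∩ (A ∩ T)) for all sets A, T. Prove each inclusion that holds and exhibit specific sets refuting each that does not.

(⟹) Let x ∈ A ∩ T. Then x ∈ A ∩ T, from which x ∈ (A ∪ T) ∪ ((A ∪ T) ∩ (A ∩ T)).

(⟸) This inclusion fails. Take A = {1}, T = ∅; then 1 ∈ (A ∪ T) ∪ ((A ∪ T) ∩ (A ∩ T)) but 1 ∉ A ∩ T.

The sets are not equal: only the forward inclusion holds.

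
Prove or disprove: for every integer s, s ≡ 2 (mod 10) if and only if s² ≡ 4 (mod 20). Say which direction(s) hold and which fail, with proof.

Not equivalent: only (⇒) holds.

(→) Suppose s ≡ 2 (mod 10). Working modulo 20, s ∈ {2, 12}; for each such r, r² ≡ 4 (mod 20).

(←) This fails: take s = 8. Then 8² = 64 ≡ 4 (mod 20), yet 8 ≡ 8 (mod 10), not 2.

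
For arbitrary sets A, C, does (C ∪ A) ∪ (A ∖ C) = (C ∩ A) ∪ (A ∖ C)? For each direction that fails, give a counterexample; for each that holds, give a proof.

(⊆) fails; (⊇) holds.

(⊆) This inclusion fails. Take A = ∅, C = {1}; then 1 ∈ (C ∪ A) ∪ (A ∖ C) but 1 ∉ (C ∩ A) ∪ (A ∖ C).

(⊇) Let x ∈ (C ∩ A) ∪ (A ∖ C). Then either x ∈ A and x ∉ C; or x ∈ A ∩ C. In each case x ∈ (C ∪ A) ∪ (A ∖ C), so (C ∩ A) ∪ (A ∖ C) ⊆ (C ∪ A) ∪ (A ∖ C).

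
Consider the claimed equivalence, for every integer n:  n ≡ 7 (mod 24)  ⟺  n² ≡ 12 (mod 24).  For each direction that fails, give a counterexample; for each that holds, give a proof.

Forward direction. This fails: take n = 7. Then 7 ≡ 7 (mod 24), but 7² = 49 ≡ 1 (mod 24), not 12.

Converse. This fails: take n = 6. Then 6² = 36 ≡ 12 (mod 24), yet 6 ≡ 6 (mod 24), not 7.

Both directions fail.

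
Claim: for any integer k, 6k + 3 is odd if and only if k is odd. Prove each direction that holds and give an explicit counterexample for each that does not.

The forward direction fails; the converse holds.

[⇒] This fails: take k = 6. Then 6k + 3 = 39, which is odd, yet k = 6 is even, not odd.

[⇐] Suppose k is odd. Since 6 is even, 6k is even for every k, so 6k + 3 has the same parity as 3, which is odd. Hence 6k + 3 is odd.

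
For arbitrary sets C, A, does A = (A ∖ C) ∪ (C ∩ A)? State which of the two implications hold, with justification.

Forward inclusion. Let x ∈ A. Then either x ∈ A and x ∉ C; or x ∈ C ∩ A. In each case x ∈ (A ∖ C) ∪ (C ∩ A), so A ⊆ (A ∖ C) ∪ (C ∩ A).

Reverse inclusion. Let x ∈ (A ∖ C) ∪ (C ∩ A). Then either x ∈ A and x ∉ C; or x ∈ C ∩ A. In each case x ∈ A, so (A ∖ C) ∪ (C ∩ A) ⊆ A.

Both inclusions hold; the sets are equal.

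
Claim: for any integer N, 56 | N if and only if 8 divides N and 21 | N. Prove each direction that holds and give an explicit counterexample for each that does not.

Only the converse holds.

[⇐] Suppose 8 ∣ N and 21 ∣ N. Any common multiple of 8 and 21 is a multiple of their lcm; here gcd(8, 21) = 1, so lcm(8, 21) = 8·21 = 168, so 168 ∣ N. Since 56 ∣ 168, it follows that 56 ∣ N.

[⇒] This fails: take N = 56. Certainly 56 ∣ 56, but 21 ∤ 56.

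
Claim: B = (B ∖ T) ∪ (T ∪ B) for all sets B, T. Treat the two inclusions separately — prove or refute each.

(⊆) holds; (⊇) fails.

Forward inclusion. Let x ∈ B. Then either x ∈ B and x ∉ T; or x ∈ B ∩ T. In each case x ∈ (B ∖ T) ∪ (T ∪ B), so B ⊆ (B ∖ T) ∪ (T ∪ B).

Reverse inclusion. This inclusion fails. Take B = ∅, T = {1}; then 1 ∈ (B ∖ T) ∪ (T ∪ B) but 1 ∉ B.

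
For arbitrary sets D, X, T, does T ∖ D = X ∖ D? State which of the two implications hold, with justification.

Forward inclusion. This inclusion fails. Take D = ∅, X = ∅, T = {1}; then 1 ∈ T ∖ D but 1 ∉ X ∖ D.

Reverse inclusion. This inclusion fails. Take D = ∅, X = {1}, T = ∅; then 1 ∈ X ∖ D but 1 ∉ T ∖ D.

Neither inclusion holds.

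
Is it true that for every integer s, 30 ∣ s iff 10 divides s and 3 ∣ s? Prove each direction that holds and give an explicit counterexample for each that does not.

Both directions hold.

[⇒] If 30 ∣ s, write s = 30q. Since 30 = 3·10, s = 10·(3q), so 10 ∣ s; and since 30 = 10·3, s = 3·(10q), so 3 ∣ s.

[⇐] Suppose 10 ∣ s and 3 ∣ s. Any common multiple of 10 and 3 is a multiple of their lcm; here gcd(10, 3) = 1, so lcm(10, 3) = 10·3 = 30, so 30 ∣ s.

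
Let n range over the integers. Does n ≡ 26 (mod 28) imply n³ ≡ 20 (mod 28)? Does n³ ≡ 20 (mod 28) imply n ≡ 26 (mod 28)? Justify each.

Not equivalent: only (⇒) holds.

(→) Suppose n ≡ 26 (mod 28). Write n = 28j + 26. Then (28j + 26)³ = 21952j³ + 61152j² + 56784j + 17576 = 28(784j³ + 2184j² + 2028j + 627) + 20, so n³ ≡ 20 (mod 28).

(←) This fails: take n = 6. Then 6³ = 216 ≡ 20 (mod 28), yet 6 ≡ 6 (mod 28), not 26.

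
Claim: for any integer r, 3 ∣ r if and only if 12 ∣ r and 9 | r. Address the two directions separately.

(⟹) This fails: take r = 3. Certainly 3 ∣ 3, but 12 ∤ 3.

(⟸) Suppose 12 ∣ r and 9 ∣ r. Any common multiple of 12 and 9 is a multiple of their lcm; here lcm(12, 9) = 12·9/gcd(12, 9) = 108/3 = 36, so 36 ∣ r. Since 3 ∣ 36, it follows that 3 ∣ r.

Only the converse holds.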